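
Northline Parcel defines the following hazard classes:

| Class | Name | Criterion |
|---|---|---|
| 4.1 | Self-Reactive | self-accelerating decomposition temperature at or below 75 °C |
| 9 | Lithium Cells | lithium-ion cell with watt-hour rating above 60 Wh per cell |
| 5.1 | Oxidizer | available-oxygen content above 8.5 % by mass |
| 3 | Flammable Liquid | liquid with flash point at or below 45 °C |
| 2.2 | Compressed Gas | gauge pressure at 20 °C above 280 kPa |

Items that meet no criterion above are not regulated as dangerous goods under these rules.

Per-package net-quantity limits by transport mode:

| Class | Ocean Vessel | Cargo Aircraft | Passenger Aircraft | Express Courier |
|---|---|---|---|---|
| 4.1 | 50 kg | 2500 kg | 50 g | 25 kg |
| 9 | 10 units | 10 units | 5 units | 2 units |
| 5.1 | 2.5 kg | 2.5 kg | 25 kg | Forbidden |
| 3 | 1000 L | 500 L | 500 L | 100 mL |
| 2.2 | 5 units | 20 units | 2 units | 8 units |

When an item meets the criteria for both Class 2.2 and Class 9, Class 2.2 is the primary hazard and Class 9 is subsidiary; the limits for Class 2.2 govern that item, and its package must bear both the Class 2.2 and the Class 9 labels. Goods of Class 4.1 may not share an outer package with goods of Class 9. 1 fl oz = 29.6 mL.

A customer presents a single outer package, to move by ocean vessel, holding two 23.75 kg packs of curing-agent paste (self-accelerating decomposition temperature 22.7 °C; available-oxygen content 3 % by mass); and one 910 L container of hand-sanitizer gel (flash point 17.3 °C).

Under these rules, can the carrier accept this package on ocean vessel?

Yes

Curing-agent paste: self-accelerating decomposition temperature 22.7 °C ≤ 75 °C → Class 4.1 (Self-Reactive).
The hand-sanitizer gel has flash point 17.3 °C, which is ≤ 45 °C, so it is Class 3 (Flammable Liquid).
Class 3 quantity: 910 L.
910 L is within the ocean vessel limit of 1000 L for Class 3.
Class 4.1 quantity: two 23.75 kg packs = 47.5 kg.
47.5 kg is within the ocean vessel limit of 50 kg for Class 4.1.
The segregation rule (Class 4.1 with Class 9) does not apply to Class 3 with Class 4.1.
Every hazard class is within its ocean vessel limit and no segregation rule is violated.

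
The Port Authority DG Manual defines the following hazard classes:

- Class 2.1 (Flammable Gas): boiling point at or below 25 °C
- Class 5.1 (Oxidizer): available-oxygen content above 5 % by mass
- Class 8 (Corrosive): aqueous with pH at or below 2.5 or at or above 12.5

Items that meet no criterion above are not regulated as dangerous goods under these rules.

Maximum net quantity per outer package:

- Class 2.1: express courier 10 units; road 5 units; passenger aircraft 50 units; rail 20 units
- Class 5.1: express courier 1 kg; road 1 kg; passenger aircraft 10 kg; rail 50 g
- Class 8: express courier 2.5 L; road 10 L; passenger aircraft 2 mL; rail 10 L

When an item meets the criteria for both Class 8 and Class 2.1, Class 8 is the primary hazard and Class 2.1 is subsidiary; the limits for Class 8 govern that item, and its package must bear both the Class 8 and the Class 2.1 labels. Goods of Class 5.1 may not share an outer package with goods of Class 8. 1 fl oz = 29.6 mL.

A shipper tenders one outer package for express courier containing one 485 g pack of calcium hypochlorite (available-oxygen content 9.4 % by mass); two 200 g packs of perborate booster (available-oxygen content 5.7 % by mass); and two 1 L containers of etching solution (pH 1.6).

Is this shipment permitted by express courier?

The calcium hypochlorite has available-oxygen content 9.4 % by mass, which is > 5 % by mass, so it is Class 5.1 (Oxidizer).
Perborate booster: available-oxygen content 5.7 % by mass > 5 % by mass → Class 5.1 (Oxidizer).
pH 1.6 meets the Class 8 criterion (Corrosive), so the etching solution is Class 8.
Class 5.1 net quantity: 485 g + (two 200 g packs = 400 g) = 885 g.
885 g ≤ 1 kg (express courier limit, Class 5.1) — within limit.
Class 8 quantity: two 1 L containers = 2 L.
That is within the Class 8 express courier limit of 2.5 L.
Class 5.1 and Class 8 may not share an outer package.

No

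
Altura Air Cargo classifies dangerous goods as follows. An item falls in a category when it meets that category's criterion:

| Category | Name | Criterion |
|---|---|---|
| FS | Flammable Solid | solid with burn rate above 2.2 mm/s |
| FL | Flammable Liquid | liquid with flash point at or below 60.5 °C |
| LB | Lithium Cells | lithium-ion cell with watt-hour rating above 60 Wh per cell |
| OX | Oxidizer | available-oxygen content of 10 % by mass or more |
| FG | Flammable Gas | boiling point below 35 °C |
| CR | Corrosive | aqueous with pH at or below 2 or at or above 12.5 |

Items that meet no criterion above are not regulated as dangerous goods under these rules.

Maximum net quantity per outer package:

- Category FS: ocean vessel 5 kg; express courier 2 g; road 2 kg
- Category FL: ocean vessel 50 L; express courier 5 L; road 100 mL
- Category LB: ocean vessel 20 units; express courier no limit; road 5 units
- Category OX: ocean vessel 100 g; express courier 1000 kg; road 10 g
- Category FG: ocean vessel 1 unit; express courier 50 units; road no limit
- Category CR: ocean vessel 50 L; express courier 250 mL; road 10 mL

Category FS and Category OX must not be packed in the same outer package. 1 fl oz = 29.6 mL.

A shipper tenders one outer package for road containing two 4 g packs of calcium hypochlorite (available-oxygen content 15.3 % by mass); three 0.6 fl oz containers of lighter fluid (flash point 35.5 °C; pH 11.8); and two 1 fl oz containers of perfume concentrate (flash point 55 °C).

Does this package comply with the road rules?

No

Calcium hypochlorite: available-oxygen content 15.3 % by mass ≥ 10 % by mass → Category OX (Oxidizer).
Flash point 35.5 °C meets the Category FL criterion (Flammable Liquid), so the lighter fluid is Category FL.
The perfume concentrate has flash point 55 °C, which is ≤ 60.5 °C, so it is Category FL (Flammable Liquid).
Category FL net quantity: (three 0.6 fl oz containers = 53.28 mL) + (two 1 fl oz containers = 59.2 mL) = 112.48 mL.
112.48 mL exceeds the road limit of 100 mL for Category FL.
Category OX quantity: two 4 g packs = 8 g.
8 g is within the road limit of 10 g for Category OX.
The segregation rule (Category FS with Category OX) does not apply to Category FL with Category OX.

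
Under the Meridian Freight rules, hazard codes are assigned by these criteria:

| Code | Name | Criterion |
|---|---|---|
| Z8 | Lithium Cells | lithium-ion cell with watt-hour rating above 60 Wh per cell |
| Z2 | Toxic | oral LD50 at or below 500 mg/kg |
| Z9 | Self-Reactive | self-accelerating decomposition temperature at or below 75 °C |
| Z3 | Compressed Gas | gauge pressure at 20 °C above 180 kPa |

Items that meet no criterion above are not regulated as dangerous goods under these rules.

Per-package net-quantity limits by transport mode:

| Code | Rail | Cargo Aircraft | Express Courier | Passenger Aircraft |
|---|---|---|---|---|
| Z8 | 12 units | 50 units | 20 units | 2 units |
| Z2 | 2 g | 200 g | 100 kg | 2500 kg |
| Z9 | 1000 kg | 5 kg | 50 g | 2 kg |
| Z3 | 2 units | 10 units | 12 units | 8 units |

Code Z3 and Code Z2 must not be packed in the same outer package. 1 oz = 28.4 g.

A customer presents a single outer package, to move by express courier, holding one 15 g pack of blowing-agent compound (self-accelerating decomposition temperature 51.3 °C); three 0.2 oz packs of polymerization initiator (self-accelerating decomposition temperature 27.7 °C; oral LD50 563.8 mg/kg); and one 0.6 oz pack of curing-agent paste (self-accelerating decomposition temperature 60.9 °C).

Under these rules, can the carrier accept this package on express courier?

Yes

With self-accelerating decomposition temperature 51.3 °C (≤ 75 °C), the blowing-agent compound falls in Code Z9.
Polymerization initiator: self-accelerating decomposition temperature 27.7 °C ≤ 75 °C → Code Z9 (Self-Reactive).
Curing-agent paste: self-accelerating decomposition temperature 60.9 °C ≤ 75 °C → Code Z9 (Self-Reactive).
Total Code Z9: 15 g + (three 0.2 oz packs = 17.04 g) + (one 0.6 oz pack = 17.04 g) = 49.08 g.
49.08 g is within the express courier limit of 50 g for Code Z9.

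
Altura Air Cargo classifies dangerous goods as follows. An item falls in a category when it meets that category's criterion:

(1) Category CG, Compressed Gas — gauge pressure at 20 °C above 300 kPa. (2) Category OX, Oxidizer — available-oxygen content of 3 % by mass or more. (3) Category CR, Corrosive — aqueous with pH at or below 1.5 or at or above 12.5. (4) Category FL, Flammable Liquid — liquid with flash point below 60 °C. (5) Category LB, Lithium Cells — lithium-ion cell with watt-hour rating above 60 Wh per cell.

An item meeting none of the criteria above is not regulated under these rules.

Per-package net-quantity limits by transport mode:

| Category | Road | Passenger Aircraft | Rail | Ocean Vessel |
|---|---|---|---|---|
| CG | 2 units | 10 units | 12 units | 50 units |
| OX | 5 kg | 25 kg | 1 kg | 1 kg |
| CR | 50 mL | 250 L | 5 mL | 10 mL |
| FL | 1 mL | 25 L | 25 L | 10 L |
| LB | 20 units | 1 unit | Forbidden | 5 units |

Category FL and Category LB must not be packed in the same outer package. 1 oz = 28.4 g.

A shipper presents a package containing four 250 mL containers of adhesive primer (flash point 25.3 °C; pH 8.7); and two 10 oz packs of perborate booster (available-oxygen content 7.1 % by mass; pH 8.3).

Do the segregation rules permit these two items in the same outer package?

Yes

The adhesive primer has flash point 25.3 °C, which is < 60 °C, so it is Category FL (Flammable Liquid).
Available-oxygen content 7.1 % by mass meets the Category OX criterion (Oxidizer), so the perborate booster is Category OX.
No segregation rule bars Category FL with Category OX.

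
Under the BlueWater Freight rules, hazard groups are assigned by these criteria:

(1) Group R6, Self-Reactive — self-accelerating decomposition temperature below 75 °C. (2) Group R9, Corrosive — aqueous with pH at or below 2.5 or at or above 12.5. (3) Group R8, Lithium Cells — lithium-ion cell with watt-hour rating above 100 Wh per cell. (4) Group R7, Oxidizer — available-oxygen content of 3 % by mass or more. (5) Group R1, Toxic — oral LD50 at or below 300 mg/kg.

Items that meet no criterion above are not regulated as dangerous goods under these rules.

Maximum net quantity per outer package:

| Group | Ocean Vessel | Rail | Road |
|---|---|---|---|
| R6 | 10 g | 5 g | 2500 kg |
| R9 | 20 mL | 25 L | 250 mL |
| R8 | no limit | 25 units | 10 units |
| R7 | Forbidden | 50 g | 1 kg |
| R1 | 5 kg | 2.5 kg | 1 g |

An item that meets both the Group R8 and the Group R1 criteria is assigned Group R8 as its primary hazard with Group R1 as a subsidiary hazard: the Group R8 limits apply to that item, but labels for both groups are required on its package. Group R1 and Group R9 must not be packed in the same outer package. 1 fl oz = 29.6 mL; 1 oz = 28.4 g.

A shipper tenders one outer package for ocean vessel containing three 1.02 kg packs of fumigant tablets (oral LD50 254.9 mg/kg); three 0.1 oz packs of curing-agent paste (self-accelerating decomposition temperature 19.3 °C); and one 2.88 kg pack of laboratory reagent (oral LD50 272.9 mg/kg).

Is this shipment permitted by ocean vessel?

No

With oral LD50 254.9 mg/kg (≤ 300 mg/kg), the fumigant tablets fall in Group R1.
Curing-agent paste: self-accelerating decomposition temperature 19.3 °C < 75 °C → Group R6 (Self-Reactive).
Oral LD50 272.9 mg/kg meets the Group R1 criterion (Toxic), so the laboratory reagent is Group R1.
Total Group R1: (three 1.02 kg packs = 3.06 kg) + 2.88 kg = 5.94 kg.
That exceeds the Group R1 ocean vessel limit of 5 kg.
Group R6 quantity: three 0.1 oz packs = 8.52 g.
That is within the Group R6 ocean vessel limit of 10 g.
The segregation rule (Group R1 with Group R9) does not apply to Group R1 with Group R6.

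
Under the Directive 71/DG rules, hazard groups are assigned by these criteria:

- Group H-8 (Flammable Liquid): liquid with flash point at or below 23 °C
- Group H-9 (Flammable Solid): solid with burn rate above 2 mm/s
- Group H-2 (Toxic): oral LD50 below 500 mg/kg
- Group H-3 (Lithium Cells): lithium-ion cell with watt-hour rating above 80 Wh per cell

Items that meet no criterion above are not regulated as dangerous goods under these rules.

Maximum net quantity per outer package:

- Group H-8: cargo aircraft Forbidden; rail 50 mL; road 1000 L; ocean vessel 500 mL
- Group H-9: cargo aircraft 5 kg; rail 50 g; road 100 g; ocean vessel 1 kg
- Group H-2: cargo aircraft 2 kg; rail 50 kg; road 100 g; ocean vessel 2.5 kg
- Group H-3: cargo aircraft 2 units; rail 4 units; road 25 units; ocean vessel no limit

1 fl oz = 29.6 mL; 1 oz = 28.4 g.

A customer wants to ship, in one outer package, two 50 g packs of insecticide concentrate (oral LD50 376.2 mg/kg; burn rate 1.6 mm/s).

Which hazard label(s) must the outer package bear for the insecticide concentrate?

The insecticide concentrate has oral LD50 376.2 mg/kg, which is < 500 mg/kg, so it is Group H-2 (Toxic).
Only the Group H-2 label is required.

Group H-2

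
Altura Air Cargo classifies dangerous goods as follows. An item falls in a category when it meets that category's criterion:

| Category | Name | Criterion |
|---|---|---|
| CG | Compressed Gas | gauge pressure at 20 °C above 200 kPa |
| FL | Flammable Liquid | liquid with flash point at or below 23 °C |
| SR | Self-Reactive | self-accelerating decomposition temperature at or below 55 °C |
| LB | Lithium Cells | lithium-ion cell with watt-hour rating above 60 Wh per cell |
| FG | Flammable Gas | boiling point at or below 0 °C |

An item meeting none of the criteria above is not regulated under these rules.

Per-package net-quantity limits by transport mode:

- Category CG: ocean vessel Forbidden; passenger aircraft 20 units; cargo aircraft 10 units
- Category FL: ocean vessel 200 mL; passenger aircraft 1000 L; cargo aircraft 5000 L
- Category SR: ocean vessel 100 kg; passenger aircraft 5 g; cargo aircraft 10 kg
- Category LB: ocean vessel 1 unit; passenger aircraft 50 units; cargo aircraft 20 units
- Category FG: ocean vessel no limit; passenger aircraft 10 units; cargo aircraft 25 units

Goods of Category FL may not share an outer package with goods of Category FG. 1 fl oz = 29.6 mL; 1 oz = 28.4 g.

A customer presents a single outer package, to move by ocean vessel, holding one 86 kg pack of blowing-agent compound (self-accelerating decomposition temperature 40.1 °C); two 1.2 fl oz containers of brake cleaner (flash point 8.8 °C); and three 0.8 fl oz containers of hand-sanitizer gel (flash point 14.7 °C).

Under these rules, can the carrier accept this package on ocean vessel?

Yes

Blowing-agent compound: self-accelerating decomposition temperature 40.1 °C ≤ 55 °C → Category SR (Self-Reactive).
With flash point 8.8 °C (≤ 23 °C), the brake cleaner falls in Category FL.
With flash point 14.7 °C (≤ 23 °C), the hand-sanitizer gel falls in Category FL.
Total Category FL: (two 1.2 fl oz containers = 71.04 mL) + (three 0.8 fl oz containers = 71.04 mL) = 142.08 mL.
142.08 mL ≤ 200 mL (ocean vessel limit, Category FL) — within limit.
Category SR quantity: 86 kg.
86 kg ≤ 100 kg (ocean vessel limit, Category SR) — within limit.
The segregation rule (Category FL with Category FG) does not apply to Category FL with Category SR.
Every hazard category is within its ocean vessel limit and no segregation rule is violated.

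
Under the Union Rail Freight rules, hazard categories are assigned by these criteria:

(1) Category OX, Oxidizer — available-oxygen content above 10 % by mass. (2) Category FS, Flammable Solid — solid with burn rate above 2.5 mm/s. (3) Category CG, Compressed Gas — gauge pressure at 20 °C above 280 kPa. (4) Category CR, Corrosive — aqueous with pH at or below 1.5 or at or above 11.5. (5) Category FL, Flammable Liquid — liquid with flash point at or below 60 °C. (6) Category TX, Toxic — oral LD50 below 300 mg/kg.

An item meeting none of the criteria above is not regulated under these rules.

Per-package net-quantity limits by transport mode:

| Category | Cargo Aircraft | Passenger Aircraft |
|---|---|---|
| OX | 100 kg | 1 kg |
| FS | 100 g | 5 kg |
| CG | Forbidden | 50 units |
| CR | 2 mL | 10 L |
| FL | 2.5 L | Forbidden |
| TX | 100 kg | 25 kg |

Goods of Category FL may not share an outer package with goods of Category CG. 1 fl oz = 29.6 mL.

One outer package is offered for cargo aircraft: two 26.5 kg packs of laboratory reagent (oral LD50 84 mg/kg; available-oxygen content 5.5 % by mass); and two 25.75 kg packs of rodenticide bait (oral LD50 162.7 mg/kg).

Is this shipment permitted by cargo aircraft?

With oral LD50 84 mg/kg (< 300 mg/kg), the laboratory reagent falls in Category TX.
The rodenticide bait has oral LD50 162.7 mg/kg, which is < 300 mg/kg, so it is Category TX (Toxic).
Category TX net quantity: (two 26.5 kg packs = 53 kg) + (two 25.75 kg packs = 51.5 kg) = 104.5 kg.
That exceeds the Category TX cargo aircraft limit of 100 kg.

No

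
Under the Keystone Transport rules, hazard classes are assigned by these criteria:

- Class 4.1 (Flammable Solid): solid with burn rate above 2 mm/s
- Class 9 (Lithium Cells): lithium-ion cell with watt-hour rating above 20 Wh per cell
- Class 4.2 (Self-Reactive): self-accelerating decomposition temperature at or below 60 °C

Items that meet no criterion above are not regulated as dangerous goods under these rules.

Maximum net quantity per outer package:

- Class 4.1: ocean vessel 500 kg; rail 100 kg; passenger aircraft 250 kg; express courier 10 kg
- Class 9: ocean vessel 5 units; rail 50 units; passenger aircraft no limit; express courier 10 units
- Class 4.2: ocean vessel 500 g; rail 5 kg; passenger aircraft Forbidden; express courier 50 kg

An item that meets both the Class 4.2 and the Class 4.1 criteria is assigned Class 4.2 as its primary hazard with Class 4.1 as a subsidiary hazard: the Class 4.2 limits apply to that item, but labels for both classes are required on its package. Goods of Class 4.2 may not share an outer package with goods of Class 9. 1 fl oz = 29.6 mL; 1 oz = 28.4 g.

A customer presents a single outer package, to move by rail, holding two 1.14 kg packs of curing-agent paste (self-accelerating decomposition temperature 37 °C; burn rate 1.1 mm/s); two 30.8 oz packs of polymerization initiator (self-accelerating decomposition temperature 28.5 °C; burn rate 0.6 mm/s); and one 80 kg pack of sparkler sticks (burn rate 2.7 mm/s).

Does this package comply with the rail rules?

Yes

With self-accelerating decomposition temperature 37 °C (≤ 60 °C), the curing-agent paste falls in Class 4.2.
Polymerization initiator: self-accelerating decomposition temperature 28.5 °C ≤ 60 °C → Class 4.2 (Self-Reactive).
Sparkler sticks: burn rate 2.7 mm/s > 2 mm/s → Class 4.1 (Flammable Solid).
Class 4.2 net quantity: (two 1.14 kg packs = 2.28 kg) + (two 30.8 oz packs = 1749.44 g) = 4029.44 g.
That is within the Class 4.2 rail limit of 5 kg.
Class 4.1 quantity: 80 kg.
That is within the Class 4.1 rail limit of 100 kg.
The segregation rule (Class 4.2 with Class 9) does not apply to Class 4.2 with Class 4.1.
Every hazard class is within its rail limit and no segregation rule is violated.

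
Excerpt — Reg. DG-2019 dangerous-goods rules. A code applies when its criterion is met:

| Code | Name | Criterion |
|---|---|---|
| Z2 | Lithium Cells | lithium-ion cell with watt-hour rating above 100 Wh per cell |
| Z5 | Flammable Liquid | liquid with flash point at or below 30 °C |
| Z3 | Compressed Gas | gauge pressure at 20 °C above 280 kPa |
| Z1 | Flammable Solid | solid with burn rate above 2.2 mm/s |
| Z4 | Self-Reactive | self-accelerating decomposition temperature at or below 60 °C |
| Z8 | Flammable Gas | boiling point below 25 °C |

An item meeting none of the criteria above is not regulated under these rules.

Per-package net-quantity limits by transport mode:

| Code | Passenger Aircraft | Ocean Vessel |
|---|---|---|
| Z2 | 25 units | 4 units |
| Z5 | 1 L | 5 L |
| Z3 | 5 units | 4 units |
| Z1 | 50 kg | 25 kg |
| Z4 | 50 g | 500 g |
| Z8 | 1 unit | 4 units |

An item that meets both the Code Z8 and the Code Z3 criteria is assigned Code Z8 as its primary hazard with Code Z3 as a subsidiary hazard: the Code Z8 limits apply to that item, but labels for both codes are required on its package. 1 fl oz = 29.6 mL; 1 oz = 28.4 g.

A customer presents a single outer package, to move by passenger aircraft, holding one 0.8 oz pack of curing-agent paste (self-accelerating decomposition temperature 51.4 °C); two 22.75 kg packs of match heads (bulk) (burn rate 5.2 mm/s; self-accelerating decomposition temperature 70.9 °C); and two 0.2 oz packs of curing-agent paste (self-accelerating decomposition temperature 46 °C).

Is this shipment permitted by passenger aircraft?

Self-accelerating decomposition temperature 51.4 °C meets the Code Z4 criterion (Self-Reactive), so the curing-agent paste is Code Z4.
Burn rate 5.2 mm/s meets the Code Z1 criterion (Flammable Solid), so the match heads (bulk) are Code Z1.
With self-accelerating decomposition temperature 46 °C (≤ 60 °C), the curing-agent paste falls in Code Z4.
Total Code Z4: (one 0.8 oz pack = 22.72 g) + (two 0.2 oz packs = 11.36 g) = 34.08 g.
34.08 g ≤ 50 g (passenger aircraft limit, Code Z4) — within limit.
Code Z1 quantity: two 22.75 kg packs = 45.5 kg.
45.5 kg is within the passenger aircraft limit of 50 kg for Code Z1.
Every hazard code is within its passenger aircraft limit and no segregation rule is violated.

Yes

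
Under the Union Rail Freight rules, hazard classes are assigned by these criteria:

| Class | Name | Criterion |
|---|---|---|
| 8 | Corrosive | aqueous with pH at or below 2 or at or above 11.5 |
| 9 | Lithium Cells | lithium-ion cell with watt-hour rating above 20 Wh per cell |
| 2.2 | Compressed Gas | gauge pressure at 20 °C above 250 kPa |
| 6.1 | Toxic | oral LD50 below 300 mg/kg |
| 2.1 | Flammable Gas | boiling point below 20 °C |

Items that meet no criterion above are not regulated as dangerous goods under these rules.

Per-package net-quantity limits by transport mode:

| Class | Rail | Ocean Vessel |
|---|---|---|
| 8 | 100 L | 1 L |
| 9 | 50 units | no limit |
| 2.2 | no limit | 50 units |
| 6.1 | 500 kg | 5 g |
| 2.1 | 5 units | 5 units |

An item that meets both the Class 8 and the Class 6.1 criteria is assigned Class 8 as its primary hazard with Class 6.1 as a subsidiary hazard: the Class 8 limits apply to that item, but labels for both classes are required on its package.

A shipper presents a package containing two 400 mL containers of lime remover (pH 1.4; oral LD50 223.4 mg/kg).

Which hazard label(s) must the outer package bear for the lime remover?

Lime remover: pH 1.4 ≤ 2 → Class 8 (Corrosive).
With oral LD50 223.4 mg/kg (< 300 mg/kg), the lime remover falls in Class 6.1.
By the precedence rule Class 8 is primary and Class 6.1 is subsidiary, and that rule requires both labels on the package.

Class 6.1 and 8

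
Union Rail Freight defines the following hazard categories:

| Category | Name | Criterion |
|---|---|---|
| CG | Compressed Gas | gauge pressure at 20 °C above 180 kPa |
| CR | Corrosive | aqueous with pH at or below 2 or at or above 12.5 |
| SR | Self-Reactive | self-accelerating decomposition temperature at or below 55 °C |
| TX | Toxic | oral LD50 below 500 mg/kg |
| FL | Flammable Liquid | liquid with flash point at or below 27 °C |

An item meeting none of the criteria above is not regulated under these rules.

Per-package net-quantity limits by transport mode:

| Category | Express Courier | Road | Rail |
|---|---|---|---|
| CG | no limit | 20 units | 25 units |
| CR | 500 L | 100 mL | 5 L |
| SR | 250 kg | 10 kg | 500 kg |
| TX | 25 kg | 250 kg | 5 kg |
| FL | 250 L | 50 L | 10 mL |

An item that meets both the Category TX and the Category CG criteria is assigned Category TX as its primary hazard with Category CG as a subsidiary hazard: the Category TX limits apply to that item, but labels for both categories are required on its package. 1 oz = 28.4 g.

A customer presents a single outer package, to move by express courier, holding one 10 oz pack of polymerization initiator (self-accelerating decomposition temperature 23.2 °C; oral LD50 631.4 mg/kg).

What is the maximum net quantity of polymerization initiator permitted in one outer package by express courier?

250 kg

The polymerization initiator has self-accelerating decomposition temperature 23.2 °C, which is ≤ 55 °C, so it is Category SR (Self-Reactive).
The express courier limit for Category SR is 250 kg.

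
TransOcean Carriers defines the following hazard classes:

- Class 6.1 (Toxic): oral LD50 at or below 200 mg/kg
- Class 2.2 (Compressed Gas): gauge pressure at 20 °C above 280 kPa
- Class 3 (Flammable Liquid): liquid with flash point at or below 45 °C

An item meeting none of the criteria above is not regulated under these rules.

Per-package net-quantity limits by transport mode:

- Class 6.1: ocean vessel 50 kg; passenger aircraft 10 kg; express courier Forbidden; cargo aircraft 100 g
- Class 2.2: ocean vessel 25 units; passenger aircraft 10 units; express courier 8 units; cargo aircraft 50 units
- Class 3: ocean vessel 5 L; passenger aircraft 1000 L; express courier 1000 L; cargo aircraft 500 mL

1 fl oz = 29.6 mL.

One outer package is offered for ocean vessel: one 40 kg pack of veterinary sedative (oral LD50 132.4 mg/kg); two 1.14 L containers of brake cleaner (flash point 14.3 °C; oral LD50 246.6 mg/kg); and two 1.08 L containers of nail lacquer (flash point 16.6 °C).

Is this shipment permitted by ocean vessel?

Veterinary sedative: oral LD50 132.4 mg/kg ≤ 200 mg/kg → Class 6.1 (Toxic).
Brake cleaner: flash point 14.3 °C ≤ 45 °C → Class 3 (Flammable Liquid).
The nail lacquer has flash point 16.6 °C, which is ≤ 45 °C, so it is Class 3 (Flammable Liquid).
Total Class 3: (two 1.14 L containers = 2.28 L) + (two 1.08 L containers = 2.16 L) = 4.44 L.
That is within the Class 3 ocean vessel limit of 5 L.
Class 6.1 quantity: 40 kg.
40 kg ≤ 50 kg (ocean vessel limit, Class 6.1) — within limit.
Every hazard class is within its ocean vessel limit and no segregation rule is violated.

Yes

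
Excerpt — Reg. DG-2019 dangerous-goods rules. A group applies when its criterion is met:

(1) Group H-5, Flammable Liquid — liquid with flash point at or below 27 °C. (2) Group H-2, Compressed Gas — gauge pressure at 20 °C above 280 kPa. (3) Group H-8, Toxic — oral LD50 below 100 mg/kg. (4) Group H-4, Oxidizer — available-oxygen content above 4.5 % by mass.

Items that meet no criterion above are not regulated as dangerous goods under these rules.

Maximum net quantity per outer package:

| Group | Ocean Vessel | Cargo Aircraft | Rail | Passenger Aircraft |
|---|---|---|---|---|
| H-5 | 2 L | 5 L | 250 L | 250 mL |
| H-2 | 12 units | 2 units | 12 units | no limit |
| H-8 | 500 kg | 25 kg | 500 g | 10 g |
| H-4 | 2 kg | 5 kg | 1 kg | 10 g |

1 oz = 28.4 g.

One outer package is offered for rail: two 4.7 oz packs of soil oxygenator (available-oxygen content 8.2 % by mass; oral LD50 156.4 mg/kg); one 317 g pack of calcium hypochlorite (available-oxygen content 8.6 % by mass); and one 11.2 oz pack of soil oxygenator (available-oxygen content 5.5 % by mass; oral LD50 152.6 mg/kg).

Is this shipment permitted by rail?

Yes

With available-oxygen content 8.2 % by mass (> 4.5 % by mass), the soil oxygenator falls in Group H-4.
Available-oxygen content 8.6 % by mass meets the Group H-4 criterion (Oxidizer), so the calcium hypochlorite is Group H-4.
Soil oxygenator: available-oxygen content 5.5 % by mass > 4.5 % by mass → Group H-4 (Oxidizer).
Group H-4 net quantity: (two 4.7 oz packs = 266.96 g) + 317 g + (one 11.2 oz pack = 318.08 g) = 902.04 g.
902.04 g is within the rail limit of 1 kg for Group H-4.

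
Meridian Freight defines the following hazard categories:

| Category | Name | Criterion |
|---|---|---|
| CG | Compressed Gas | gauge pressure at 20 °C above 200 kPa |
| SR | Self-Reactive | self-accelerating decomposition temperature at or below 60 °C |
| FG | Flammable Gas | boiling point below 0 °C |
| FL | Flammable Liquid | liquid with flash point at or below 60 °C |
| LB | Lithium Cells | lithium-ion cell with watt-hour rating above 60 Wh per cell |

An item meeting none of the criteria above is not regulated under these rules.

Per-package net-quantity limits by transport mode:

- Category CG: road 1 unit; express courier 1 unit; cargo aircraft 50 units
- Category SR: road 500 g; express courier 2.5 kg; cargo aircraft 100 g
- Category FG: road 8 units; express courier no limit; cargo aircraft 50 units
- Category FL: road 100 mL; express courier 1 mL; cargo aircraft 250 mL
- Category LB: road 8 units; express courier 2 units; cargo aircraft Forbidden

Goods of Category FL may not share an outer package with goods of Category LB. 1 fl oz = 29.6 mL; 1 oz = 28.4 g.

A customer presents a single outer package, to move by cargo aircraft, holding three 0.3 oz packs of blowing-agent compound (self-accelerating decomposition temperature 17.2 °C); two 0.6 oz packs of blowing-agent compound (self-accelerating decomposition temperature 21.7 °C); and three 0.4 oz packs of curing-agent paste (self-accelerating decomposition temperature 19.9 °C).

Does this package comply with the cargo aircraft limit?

Yes

With self-accelerating decomposition temperature 17.2 °C (≤ 60 °C), the blowing-agent compound falls in Category SR.
With self-accelerating decomposition temperature 21.7 °C (≤ 60 °C), the blowing-agent compound falls in Category SR.
With self-accelerating decomposition temperature 19.9 °C (≤ 60 °C), the curing-agent paste falls in Category SR.
Category SR net quantity: (three 0.3 oz packs = 25.56 g) + (two 0.6 oz packs = 34.08 g) + (three 0.4 oz packs = 34.08 g) = 93.72 g.
93.72 g ≤ 100 g (cargo aircraft limit, Category SR) — within limit.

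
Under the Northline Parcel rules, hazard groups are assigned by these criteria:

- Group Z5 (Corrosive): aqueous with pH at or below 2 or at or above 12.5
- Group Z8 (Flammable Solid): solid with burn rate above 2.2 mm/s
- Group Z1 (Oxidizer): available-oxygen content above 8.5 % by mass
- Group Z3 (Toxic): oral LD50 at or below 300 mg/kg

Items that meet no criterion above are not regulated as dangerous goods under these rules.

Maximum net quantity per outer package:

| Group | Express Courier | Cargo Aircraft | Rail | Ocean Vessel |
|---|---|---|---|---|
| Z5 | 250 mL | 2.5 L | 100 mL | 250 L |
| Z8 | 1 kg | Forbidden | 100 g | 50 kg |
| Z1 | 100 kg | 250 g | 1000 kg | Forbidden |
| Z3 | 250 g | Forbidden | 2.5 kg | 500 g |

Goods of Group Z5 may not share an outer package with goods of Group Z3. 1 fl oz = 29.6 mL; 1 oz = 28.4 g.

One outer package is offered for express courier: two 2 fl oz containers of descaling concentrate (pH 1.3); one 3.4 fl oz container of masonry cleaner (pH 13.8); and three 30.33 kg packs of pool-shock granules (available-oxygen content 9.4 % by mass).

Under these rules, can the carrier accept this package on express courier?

With pH 1.3 (≤ 2), the descaling concentrate falls in Group Z5.
Masonry cleaner: pH 13.8 ≥ 12.5 → Group Z5 (Corrosive).
Available-oxygen content 9.4 % by mass meets the Group Z1 criterion (Oxidizer), so the pool-shock granules are Group Z1.
Group Z5 net quantity: (two 2 fl oz containers = 118.4 mL) + (one 3.4 fl oz container = 100.64 mL) = 219.04 mL.
219.04 mL ≤ 250 mL (express courier limit, Group Z5) — within limit.
Group Z1 quantity: three 30.33 kg packs = 90.99 kg.
90.99 kg is within the express courier limit of 100 kg for Group Z1.
The segregation rule (Group Z5 with Group Z3) does not apply to Group Z5 with Group Z1.
Every hazard group is within its express courier limit and no segregation rule is violated.

Yes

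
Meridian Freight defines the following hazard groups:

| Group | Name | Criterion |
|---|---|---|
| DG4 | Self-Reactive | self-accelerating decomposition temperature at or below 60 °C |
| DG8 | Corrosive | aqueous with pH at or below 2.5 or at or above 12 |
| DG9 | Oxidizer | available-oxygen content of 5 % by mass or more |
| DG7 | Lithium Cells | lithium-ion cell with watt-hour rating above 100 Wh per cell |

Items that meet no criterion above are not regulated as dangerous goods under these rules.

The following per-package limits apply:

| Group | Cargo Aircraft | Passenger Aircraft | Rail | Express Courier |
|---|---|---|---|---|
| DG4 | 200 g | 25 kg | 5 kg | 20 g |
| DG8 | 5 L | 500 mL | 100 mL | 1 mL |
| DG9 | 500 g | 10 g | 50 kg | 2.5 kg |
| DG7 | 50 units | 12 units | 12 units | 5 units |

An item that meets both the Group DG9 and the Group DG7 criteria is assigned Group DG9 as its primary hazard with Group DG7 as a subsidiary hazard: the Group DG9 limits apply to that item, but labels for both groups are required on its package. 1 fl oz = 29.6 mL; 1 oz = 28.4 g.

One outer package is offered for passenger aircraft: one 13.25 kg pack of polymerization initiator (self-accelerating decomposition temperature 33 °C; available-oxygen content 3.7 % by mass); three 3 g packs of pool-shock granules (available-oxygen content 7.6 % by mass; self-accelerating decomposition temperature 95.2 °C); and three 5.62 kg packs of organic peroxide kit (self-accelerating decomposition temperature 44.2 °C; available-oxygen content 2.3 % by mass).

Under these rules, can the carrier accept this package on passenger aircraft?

No

Self-accelerating decomposition temperature 33 °C meets the Group DG4 criterion (Self-Reactive), so the polymerization initiator is Group DG4.
The pool-shock granules have available-oxygen content 7.6 % by mass, which is ≥ 5 % by mass, so they are Group DG9 (Oxidizer).
Self-accelerating decomposition temperature 44.2 °C meets the Group DG4 criterion (Self-Reactive), so the organic peroxide kit is Group DG4.
Group DG4 net quantity: 13.25 kg + (three 5.62 kg packs = 16.86 kg) = 30.11 kg.
30.11 kg exceeds the passenger aircraft limit of 25 kg for Group DG4.
Group DG9 quantity: three 3 g packs = 9 g.
9 g ≤ 10 g (passenger aircraft limit, Group DG9) — within limit.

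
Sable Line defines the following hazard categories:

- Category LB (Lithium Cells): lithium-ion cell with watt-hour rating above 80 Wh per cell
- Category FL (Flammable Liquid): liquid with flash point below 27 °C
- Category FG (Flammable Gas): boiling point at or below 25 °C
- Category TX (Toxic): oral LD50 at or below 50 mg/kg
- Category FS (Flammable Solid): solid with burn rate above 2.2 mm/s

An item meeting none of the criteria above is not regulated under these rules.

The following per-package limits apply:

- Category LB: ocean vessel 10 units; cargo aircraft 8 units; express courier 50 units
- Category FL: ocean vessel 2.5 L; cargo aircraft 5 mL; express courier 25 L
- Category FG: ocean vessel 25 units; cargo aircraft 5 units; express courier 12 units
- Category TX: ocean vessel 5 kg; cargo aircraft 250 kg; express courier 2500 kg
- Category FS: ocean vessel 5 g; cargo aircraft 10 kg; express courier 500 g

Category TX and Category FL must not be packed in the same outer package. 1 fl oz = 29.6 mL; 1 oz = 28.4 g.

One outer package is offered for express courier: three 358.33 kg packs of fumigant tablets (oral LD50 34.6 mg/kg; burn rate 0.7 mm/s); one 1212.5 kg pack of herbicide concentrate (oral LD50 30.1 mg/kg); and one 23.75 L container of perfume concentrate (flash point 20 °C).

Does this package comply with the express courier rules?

Oral LD50 34.6 mg/kg meets the Category TX criterion (Toxic), so the fumigant tablets are Category TX.
The herbicide concentrate has oral LD50 30.1 mg/kg, which is ≤ 50 mg/kg, so it is Category TX (Toxic).
The perfume concentrate has flash point 20 °C, which is < 27 °C, so it is Category FL (Flammable Liquid).
Category TX net quantity: (three 358.33 kg packs = 1074.99 kg) + 1212.5 kg = 2287.49 kg.
2287.49 kg is within the express courier limit of 2500 kg for Category TX.
Category FL quantity: 23.75 L.
23.75 L ≤ 25 L (express courier limit, Category FL) — within limit.
Category TX and Category FL may not share an outer package.

No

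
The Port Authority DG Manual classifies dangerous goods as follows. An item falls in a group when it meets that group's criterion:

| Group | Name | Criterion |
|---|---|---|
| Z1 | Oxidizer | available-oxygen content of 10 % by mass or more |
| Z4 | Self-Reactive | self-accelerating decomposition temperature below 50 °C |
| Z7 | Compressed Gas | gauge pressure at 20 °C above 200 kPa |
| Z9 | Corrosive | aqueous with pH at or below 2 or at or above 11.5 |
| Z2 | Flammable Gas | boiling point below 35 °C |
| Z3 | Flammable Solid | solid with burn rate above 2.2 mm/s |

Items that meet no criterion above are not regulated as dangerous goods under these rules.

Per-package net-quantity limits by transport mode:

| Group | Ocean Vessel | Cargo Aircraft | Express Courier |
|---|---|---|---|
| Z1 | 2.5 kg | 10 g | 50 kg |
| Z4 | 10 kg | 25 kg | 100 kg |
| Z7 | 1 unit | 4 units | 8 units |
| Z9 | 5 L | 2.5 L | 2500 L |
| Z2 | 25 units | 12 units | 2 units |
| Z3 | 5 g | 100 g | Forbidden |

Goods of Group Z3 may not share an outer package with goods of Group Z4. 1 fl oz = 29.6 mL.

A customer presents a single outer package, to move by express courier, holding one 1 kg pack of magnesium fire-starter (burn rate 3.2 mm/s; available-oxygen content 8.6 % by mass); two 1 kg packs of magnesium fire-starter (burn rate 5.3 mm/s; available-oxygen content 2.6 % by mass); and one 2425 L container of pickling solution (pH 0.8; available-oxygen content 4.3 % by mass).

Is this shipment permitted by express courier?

No

Burn rate 3.2 mm/s meets the Group Z3 criterion (Flammable Solid), so the magnesium fire-starter is Group Z3.
With burn rate 5.3 mm/s (> 2.2 mm/s), the magnesium fire-starter falls in Group Z3.
The pickling solution has pH 0.8, which is ≤ 2, so it is Group Z9 (Corrosive).
Group Z3 net quantity: 1 kg + (two 1 kg packs = 2 kg) = 3 kg.
By express courier, Group Z3 is Forbidden regardless of quantity.
Group Z9 quantity: 2425 L.
That is within the Group Z9 express courier limit of 2500 L.
The segregation rule (Group Z3 with Group Z4) does not apply to Group Z3 with Group Z9.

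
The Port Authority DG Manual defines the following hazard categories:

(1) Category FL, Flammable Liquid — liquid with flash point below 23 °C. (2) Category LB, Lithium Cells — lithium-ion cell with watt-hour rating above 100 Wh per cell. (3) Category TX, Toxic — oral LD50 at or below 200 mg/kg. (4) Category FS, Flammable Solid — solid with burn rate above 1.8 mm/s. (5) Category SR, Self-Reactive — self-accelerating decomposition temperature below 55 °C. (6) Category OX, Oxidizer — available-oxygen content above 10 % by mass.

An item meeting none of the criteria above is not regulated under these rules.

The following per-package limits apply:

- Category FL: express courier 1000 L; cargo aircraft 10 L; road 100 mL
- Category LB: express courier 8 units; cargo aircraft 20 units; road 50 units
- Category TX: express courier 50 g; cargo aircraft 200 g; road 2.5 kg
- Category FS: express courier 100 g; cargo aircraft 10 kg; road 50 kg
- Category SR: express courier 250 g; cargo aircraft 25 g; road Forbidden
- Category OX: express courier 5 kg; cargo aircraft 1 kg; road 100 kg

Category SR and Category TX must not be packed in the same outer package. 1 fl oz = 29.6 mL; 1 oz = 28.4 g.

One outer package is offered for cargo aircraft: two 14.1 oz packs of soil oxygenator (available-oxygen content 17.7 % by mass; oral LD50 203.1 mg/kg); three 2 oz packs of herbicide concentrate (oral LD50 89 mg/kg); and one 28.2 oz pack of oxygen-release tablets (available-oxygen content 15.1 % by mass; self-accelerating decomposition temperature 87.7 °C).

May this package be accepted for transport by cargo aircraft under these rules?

No

The soil oxygenator has available-oxygen content 17.7 % by mass, which is > 10 % by mass, so it is Category OX (Oxidizer).
Oral LD50 89 mg/kg meets the Category TX criterion (Toxic), so the herbicide concentrate is Category TX.
The oxygen-release tablets have available-oxygen content 15.1 % by mass, which is > 10 % by mass, so they are Category OX (Oxidizer).
Category TX quantity: three 2 oz packs = 170.4 g.
170.4 g is within the cargo aircraft limit of 200 g for Category TX.
Total Category OX: (two 14.1 oz packs = 800.88 g) + (one 28.2 oz pack = 800.88 g) = 1601.76 g.
1601.76 g > 1 kg (cargo aircraft limit, Category OX) — over the limit.
The segregation rule (Category SR with Category TX) does not apply to Category TX with Category OX.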